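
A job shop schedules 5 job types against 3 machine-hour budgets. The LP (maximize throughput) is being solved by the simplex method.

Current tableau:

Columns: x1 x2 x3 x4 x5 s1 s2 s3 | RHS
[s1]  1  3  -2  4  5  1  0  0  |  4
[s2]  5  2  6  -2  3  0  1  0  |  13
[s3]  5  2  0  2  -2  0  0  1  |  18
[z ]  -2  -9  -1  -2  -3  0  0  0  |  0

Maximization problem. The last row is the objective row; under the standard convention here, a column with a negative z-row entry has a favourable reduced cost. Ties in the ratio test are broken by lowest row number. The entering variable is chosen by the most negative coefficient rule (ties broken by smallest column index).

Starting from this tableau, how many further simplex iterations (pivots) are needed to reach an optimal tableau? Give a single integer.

2

pivot: x2 in, s1 out → z = 12
pivot: x3 in, s2 out → z = 481/22
No improving column remains; optimal.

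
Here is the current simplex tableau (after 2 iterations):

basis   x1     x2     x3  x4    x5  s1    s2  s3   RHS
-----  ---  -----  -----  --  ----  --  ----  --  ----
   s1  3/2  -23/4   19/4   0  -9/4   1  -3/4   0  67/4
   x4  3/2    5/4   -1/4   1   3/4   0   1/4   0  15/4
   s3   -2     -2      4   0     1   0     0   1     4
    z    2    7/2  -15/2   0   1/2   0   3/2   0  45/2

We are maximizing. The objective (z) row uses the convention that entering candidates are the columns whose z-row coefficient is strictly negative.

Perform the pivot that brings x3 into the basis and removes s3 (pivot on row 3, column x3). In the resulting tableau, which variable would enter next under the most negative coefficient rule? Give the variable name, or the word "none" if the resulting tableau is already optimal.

Pivot element 4. New z-row = old z-row − (-15/2)·(row 3/4).
Updated z-row coefficients: x1: -7/4, x2: -1/4, x3: 0, x4: 0, x5: 19/8, s1: 0, s2: 3/2, s3: 15/8.
The most negative is -7/4 in column x1, so x1 would enter next.

x1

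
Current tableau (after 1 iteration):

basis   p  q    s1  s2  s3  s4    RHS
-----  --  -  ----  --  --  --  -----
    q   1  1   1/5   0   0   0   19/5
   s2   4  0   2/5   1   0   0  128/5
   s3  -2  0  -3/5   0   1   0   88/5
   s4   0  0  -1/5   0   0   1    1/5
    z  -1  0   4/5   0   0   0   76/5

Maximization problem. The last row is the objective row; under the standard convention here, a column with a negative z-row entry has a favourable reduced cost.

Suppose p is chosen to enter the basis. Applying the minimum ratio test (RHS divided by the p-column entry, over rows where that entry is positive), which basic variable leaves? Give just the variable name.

Ratios: row 1 (q): (19/5)/1 = 19/5; row 2 (s2): (128/5)/4 = 32/5; row 3 (s3): entry -2 ≤ 0, skip; row 4 (s4): entry 0 ≤ 0, skip.
Minimum ratio 19/5 is in the q row, so q leaves.

q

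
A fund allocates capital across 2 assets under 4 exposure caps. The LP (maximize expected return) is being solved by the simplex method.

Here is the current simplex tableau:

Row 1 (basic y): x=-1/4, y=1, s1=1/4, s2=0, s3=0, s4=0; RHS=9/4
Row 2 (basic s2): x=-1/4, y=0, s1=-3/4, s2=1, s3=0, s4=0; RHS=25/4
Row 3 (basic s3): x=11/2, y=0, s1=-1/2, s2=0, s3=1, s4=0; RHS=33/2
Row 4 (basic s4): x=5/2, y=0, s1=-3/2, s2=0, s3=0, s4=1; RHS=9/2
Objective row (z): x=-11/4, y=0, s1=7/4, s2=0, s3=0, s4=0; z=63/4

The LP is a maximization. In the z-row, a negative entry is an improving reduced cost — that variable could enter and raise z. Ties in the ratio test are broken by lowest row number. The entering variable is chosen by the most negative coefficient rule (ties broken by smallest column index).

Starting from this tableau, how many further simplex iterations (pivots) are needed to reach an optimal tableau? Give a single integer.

1

pivot: x in, s4 out → z = 207/10
No improving column remains; optimal.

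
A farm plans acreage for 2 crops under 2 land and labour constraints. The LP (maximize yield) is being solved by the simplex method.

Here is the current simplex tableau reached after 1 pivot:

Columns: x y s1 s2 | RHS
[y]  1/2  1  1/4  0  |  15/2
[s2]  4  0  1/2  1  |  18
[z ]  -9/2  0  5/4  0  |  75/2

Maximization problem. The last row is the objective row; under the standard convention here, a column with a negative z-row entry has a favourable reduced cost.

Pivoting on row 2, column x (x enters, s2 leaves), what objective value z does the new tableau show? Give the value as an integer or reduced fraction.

231/4

Minimum ratio for x: 18/4 = 9/2.
z changes by −(z-row coeff of x)·ratio = −(-9/2)·(9/2) = 81/4.
New z = 75/2 + (81/4) = 231/4.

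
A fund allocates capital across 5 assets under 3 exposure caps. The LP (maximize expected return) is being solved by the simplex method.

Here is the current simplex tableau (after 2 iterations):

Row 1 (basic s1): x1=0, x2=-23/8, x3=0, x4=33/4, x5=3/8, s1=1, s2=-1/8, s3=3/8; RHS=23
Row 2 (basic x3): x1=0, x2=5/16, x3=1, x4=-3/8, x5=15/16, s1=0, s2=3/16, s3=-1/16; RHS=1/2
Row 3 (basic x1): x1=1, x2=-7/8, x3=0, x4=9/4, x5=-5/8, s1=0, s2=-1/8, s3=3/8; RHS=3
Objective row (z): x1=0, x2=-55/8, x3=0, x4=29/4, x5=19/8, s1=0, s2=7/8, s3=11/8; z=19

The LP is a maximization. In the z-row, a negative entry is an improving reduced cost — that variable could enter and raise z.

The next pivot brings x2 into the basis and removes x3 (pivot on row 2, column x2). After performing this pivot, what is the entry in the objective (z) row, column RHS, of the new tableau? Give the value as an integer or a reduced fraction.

30

Pivot element is row 2, column x2: 5/16.
Normalize row 2: new (row 2, RHS) = (1/2)/(5/16) = 8/5.
z-row ← z-row − (-55/8)·(new row 2): 19 − (-55/8)·(8/5) = 30.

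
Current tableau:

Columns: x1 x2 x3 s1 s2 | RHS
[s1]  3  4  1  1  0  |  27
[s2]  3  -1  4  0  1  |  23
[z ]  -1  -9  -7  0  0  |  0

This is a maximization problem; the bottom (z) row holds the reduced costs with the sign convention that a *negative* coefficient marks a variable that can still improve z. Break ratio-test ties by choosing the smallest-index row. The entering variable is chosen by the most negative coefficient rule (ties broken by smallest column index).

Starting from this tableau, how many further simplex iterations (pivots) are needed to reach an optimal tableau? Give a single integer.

pivot: x2 in, s1 out → z = 243/4
pivot: x3 in, s2 out → z = 94
No improving column remains; optimal.

2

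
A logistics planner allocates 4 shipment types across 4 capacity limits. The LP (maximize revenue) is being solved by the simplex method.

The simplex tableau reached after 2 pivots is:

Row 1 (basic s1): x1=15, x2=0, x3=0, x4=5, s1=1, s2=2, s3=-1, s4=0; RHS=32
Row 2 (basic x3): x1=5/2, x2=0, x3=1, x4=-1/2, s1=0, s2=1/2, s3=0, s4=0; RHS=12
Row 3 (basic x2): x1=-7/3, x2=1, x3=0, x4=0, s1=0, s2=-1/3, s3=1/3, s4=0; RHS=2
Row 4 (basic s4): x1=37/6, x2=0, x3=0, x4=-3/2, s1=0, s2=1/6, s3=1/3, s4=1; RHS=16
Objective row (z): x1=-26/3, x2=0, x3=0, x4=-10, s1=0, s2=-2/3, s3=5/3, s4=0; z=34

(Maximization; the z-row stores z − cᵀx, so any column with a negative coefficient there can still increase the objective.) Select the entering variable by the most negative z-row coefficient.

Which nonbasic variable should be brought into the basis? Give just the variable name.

Objective-row coefficients: x1: -26/3, x2: 0, x3: 0, x4: -10, s1: 0, s2: -2/3, s3: 5/3, s4: 0.
The most negative is -10 in column x4, so x4 enters.

x4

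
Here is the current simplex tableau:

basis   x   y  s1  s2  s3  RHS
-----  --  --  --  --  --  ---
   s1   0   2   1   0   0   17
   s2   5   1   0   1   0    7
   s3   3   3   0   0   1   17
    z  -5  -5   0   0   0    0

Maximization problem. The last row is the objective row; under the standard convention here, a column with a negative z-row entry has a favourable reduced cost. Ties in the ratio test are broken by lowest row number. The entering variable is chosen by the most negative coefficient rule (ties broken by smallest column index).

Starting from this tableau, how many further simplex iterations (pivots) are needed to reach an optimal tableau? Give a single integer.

2

pivot: x in, s2 out → z = 7
pivot: y in, s3 out → z = 85/3
No improving column remains; optimal.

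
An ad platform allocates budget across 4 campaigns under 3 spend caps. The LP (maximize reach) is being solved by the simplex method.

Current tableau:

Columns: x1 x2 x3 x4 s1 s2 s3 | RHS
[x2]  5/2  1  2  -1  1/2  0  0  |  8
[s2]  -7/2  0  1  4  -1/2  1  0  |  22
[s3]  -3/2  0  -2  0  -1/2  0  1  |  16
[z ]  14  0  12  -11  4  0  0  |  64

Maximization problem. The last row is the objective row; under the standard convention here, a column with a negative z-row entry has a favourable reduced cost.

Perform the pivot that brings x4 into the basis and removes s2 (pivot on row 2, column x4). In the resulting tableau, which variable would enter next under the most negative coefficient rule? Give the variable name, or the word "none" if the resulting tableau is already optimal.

none

Pivot element 4. New z-row = old z-row − (-11)·(row 2/4).
Updated z-row coefficients: x1: 35/8, x2: 0, x3: 59/4, x4: 0, s1: 21/8, s2: 11/4, s3: 0.
No coefficient is strictly negative; the tableau after this pivot is optimal.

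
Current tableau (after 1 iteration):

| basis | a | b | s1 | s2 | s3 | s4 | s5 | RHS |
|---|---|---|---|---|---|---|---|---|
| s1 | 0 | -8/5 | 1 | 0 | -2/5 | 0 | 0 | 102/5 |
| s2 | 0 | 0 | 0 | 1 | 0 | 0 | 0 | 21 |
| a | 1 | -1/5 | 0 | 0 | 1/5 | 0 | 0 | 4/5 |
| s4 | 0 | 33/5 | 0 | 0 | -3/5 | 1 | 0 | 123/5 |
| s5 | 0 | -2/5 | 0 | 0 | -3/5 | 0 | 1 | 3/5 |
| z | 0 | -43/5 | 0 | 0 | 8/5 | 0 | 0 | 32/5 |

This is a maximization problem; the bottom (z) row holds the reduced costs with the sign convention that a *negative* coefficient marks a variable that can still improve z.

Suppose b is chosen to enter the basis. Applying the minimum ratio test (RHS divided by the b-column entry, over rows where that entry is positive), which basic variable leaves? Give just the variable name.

s4

Ratios: row 1 (s1): entry -8/5 ≤ 0, skip; row 2 (s2): entry 0 ≤ 0, skip; row 3 (a): entry -1/5 ≤ 0, skip; row 4 (s4): (123/5)/(33/5) = 41/11; row 5 (s5): entry -2/5 ≤ 0, skip.
Minimum ratio 41/11 is in the s4 row, so s4 leaves.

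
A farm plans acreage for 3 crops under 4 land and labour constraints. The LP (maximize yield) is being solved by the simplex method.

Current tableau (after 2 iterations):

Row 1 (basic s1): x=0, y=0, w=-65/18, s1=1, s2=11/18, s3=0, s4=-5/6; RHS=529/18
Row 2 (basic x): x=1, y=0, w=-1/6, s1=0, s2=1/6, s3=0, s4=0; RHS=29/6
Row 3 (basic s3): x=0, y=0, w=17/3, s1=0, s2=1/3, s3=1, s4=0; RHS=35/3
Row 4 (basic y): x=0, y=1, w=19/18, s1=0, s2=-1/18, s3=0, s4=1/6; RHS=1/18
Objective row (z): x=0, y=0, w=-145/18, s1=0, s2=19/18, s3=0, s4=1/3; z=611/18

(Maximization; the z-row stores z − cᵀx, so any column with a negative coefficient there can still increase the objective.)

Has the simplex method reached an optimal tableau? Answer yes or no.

Column w has objective-row coefficient -145/18, which is negative; an improving pivot exists, so not yet optimal.

no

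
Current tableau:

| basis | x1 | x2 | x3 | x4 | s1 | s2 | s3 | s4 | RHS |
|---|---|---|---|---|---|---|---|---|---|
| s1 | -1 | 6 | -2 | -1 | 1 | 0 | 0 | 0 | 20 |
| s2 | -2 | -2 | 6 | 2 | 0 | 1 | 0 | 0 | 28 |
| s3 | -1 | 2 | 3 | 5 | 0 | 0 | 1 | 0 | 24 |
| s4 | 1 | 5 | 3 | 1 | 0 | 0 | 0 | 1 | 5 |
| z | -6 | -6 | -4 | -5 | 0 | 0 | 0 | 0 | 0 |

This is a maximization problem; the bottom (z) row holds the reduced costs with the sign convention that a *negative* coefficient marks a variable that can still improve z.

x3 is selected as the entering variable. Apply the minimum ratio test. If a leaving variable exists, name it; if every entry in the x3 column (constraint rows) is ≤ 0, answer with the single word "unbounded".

Ratios: row 1 (s1): entry -2 ≤ 0, skip; row 2 (s2): 28/6 = 14/3; row 3 (s3): 24/3 = 8; row 4 (s4): 5/3 = 5/3.
Minimum ratio is in the s4 row, so s4 leaves.

s4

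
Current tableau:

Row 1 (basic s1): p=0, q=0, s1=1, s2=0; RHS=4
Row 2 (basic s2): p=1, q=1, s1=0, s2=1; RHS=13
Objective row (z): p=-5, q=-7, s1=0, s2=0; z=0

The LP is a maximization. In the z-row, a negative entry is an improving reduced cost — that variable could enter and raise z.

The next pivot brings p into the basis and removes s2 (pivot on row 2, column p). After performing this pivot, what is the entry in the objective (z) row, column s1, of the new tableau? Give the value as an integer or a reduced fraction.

0

Pivot element is row 2, column p: 1.
Normalize row 2: new (row 2, s1) = 0/1 = 0.
z-row ← z-row − (-5)·(new row 2): 0 − (-5)·0 = 0.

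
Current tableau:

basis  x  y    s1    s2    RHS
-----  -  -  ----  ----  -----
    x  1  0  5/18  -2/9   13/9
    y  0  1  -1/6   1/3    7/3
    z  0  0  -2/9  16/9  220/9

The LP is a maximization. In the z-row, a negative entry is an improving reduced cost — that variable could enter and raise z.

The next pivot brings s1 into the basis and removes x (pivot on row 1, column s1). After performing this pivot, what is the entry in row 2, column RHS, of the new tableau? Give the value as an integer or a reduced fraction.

Pivot element is row 1, column s1: 5/18.
Normalize row 1: new (row 1, RHS) = (13/9)/(5/18) = 26/5.
row 2 ← row 2 − (-1/6)·(new row 1): 7/3 − (-1/6)·(26/5) = 16/5.

16/5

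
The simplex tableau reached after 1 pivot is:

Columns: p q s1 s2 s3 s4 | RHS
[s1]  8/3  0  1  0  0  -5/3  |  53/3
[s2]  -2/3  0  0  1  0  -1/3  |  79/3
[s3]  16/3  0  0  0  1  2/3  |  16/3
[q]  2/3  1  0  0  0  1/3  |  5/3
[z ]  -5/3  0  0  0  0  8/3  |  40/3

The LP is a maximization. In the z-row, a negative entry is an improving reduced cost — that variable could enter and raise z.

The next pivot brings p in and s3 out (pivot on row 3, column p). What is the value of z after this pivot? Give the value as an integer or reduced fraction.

Minimum ratio for p: (16/3)/(16/3) = 1.
z changes by −(z-row coeff of p)·ratio = −(-5/3)·1 = 5/3.
New z = 40/3 + (5/3) = 15.

15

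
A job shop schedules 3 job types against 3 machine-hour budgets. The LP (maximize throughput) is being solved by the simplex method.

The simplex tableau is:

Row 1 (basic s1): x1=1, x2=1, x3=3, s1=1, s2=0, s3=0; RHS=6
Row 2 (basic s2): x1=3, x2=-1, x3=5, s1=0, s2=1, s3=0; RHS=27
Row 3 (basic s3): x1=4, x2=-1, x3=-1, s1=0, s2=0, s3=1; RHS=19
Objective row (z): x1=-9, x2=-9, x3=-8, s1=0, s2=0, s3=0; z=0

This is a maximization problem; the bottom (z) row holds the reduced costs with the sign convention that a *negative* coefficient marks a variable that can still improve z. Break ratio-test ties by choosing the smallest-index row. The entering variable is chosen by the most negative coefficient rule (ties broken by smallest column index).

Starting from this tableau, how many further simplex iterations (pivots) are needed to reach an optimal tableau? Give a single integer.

pivot: x1 in, s3 out → z = 171/4
pivot: x2 in, s1 out → z = 54
No improving column remains; optimal.

2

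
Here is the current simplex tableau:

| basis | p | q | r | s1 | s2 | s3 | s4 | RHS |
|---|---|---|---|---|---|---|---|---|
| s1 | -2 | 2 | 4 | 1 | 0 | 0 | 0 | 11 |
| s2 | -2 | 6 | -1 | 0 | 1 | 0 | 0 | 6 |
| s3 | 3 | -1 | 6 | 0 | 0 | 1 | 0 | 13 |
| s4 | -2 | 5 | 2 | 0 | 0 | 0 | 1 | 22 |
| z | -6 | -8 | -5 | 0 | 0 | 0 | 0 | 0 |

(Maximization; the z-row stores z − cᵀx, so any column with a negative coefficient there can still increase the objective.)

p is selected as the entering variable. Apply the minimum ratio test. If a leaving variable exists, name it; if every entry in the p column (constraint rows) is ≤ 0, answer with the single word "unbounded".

Ratios: row 1 (s1): entry -2 ≤ 0, skip; row 2 (s2): entry -2 ≤ 0, skip; row 3 (s3): 13/3 = 13/3; row 4 (s4): entry -2 ≤ 0, skip.
Minimum ratio is in the s3 row, so s3 leaves.

s3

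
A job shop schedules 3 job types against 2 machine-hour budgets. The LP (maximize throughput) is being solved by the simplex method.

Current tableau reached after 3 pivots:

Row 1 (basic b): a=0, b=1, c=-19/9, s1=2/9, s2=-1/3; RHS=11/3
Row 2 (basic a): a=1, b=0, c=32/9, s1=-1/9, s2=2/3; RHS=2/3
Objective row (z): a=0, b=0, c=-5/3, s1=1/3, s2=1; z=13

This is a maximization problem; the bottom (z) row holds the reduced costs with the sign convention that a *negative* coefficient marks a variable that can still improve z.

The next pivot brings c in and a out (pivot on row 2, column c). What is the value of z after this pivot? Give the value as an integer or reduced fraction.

213/16

Minimum ratio for c: (2/3)/(32/9) = 3/16.
z changes by −(z-row coeff of c)·ratio = −(-5/3)·(3/16) = 5/16.
New z = 13 + (5/16) = 213/16.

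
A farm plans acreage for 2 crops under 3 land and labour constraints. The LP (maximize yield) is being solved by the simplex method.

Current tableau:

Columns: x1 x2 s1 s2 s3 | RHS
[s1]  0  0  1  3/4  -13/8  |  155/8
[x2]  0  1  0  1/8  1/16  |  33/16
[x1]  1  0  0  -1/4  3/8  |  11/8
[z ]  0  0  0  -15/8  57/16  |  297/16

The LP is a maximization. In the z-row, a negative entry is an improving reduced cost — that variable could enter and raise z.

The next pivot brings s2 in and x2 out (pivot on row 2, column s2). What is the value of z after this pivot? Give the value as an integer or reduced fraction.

99/2

Minimum ratio for s2: (33/16)/(1/8) = 33/2.
z changes by −(z-row coeff of s2)·ratio = −(-15/8)·(33/2) = 495/16.
New z = 297/16 + (495/16) = 99/2.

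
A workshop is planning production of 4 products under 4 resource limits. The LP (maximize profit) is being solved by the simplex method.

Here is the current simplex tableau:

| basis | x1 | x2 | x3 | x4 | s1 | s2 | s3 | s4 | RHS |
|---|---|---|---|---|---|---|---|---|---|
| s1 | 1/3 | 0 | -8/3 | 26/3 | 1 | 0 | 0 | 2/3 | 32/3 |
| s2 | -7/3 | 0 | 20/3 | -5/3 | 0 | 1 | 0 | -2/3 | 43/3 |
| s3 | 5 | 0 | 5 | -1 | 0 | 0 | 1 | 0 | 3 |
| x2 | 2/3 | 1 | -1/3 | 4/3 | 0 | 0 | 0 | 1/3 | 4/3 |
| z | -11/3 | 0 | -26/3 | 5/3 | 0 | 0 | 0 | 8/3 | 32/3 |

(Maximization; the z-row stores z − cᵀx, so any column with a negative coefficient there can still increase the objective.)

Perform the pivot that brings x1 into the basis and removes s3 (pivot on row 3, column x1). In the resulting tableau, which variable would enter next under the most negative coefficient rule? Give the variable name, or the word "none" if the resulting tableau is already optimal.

x3

Pivot element 5. New z-row = old z-row − (-11/3)·(row 3/5).
Updated z-row coefficients: x1: 0, x2: 0, x3: -5, x4: 14/15, s1: 0, s2: 0, s3: 11/15, s4: 8/3.
The most negative is -5 in column x3, so x3 would enter next.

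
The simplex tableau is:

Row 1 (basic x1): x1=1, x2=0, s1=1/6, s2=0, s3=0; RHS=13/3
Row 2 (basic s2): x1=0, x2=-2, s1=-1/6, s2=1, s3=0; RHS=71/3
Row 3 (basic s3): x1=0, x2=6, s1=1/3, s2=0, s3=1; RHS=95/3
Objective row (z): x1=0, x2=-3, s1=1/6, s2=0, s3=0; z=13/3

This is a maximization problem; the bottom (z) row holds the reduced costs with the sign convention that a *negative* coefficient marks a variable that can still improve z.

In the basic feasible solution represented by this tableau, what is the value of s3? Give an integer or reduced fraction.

95/3

s3 is basic (row 3); its value is the RHS of that row: 95/3.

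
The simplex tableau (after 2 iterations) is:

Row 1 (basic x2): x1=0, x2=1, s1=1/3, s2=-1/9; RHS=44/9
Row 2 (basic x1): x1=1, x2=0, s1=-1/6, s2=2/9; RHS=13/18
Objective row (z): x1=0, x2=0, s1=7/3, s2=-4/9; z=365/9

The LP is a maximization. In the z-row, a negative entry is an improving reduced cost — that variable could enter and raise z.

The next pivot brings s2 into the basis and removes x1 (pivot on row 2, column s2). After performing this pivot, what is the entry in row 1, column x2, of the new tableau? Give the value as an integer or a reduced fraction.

1

Pivot element is row 2, column s2: 2/9.
Normalize row 2: new (row 2, x2) = 0/(2/9) = 0.
row 1 ← row 1 − (-1/9)·(new row 2): 1 − (-1/9)·0 = 1.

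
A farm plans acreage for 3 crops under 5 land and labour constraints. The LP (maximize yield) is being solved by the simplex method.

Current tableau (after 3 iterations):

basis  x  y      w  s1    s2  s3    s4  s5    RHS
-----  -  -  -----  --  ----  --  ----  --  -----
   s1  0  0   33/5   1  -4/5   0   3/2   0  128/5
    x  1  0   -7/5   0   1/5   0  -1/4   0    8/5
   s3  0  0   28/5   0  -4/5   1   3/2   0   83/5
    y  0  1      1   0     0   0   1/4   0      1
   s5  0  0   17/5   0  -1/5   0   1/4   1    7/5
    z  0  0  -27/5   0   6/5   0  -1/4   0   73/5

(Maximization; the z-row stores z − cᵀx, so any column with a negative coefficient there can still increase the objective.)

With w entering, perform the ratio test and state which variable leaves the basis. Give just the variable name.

Ratios: row 1 (s1): (128/5)/(33/5) = 128/33; row 2 (x): entry -7/5 ≤ 0, skip; row 3 (s3): (83/5)/(28/5) = 83/28; row 4 (y): 1/1 = 1; row 5 (s5): (7/5)/(17/5) = 7/17.
Minimum ratio 7/17 is in the s5 row, so s5 leaves.

s5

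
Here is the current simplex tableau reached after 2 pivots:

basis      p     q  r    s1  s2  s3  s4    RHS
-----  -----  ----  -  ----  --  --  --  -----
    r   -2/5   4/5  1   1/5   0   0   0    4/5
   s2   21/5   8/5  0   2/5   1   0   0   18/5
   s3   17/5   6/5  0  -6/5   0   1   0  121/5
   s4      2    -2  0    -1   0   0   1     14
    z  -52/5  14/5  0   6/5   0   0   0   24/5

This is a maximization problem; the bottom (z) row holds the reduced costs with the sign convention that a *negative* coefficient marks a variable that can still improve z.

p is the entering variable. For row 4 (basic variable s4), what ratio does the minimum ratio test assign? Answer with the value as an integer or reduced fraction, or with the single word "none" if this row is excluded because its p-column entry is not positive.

7

Ratio = RHS / (p entry) = 14 / 2 = 7.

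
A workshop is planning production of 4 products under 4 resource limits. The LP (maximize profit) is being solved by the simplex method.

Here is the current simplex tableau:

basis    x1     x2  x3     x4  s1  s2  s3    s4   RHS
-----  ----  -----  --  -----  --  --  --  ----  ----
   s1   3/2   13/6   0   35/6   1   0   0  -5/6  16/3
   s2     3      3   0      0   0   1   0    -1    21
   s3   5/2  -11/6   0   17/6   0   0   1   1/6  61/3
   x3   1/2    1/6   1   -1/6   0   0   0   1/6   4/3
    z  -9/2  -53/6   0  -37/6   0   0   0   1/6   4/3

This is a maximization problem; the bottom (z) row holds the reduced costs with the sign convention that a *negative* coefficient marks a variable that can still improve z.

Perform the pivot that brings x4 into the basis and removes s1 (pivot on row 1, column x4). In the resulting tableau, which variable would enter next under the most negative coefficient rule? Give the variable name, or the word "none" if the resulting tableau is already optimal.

Pivot element 35/6. New z-row = old z-row − (-37/6)·(row 1/(35/6)).
Updated z-row coefficients: x1: -102/35, x2: -229/35, x3: 0, x4: 0, s1: 37/35, s2: 0, s3: 0, s4: -5/7.
The most negative is -229/35 in column x2, so x2 would enter next.

x2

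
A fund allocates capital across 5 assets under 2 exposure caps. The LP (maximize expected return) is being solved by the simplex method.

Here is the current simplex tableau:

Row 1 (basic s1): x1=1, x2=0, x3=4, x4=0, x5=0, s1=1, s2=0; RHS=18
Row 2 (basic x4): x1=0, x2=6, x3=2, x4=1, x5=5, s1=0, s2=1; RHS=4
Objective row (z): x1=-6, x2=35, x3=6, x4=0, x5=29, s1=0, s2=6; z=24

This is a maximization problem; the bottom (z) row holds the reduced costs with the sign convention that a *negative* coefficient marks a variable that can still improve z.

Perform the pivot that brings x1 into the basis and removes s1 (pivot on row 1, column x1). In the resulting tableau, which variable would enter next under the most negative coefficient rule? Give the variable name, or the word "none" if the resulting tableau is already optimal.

Pivot element 1. New z-row = old z-row − (-6)·(row 1/1).
Updated z-row coefficients: x1: 0, x2: 35, x3: 30, x4: 0, x5: 29, s1: 6, s2: 6.
No coefficient is strictly negative; the tableau after this pivot is optimal.

none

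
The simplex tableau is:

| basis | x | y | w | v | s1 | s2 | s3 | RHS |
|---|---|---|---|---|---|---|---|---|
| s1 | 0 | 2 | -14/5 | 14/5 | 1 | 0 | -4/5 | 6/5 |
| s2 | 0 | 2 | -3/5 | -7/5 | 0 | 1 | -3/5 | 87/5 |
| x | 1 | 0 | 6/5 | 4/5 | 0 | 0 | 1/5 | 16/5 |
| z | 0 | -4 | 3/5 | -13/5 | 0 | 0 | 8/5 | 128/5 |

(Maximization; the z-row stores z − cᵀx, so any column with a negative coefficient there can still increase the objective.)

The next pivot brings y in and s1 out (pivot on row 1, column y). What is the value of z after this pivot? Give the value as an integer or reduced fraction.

28

Minimum ratio for y: (6/5)/2 = 3/5.
z changes by −(z-row coeff of y)·ratio = −(-4)·(3/5) = 12/5.
New z = 128/5 + (12/5) = 28.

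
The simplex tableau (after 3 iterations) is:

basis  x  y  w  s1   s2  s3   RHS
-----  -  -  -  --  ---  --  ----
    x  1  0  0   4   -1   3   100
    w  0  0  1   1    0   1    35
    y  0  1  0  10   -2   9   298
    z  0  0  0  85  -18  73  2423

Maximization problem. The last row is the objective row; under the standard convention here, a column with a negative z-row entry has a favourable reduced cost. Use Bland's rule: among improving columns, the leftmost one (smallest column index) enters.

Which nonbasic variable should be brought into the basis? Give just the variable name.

Objective-row coefficients: x: 0, y: 0, w: 0, s1: 85, s2: -18, s3: 73.
Improving columns: s2. Bland's rule picks the smallest column index → s2.

s2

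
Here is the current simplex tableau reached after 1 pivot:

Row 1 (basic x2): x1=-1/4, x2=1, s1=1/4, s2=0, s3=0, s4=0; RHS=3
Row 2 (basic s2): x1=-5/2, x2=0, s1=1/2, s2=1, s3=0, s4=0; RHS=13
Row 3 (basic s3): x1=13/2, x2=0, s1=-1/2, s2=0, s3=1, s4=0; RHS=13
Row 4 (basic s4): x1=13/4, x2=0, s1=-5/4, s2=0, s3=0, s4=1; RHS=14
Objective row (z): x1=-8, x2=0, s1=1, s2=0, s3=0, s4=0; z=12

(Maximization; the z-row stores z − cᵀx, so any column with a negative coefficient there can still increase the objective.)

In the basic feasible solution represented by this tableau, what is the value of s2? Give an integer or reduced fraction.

13

s2 is basic (row 2); its value is the RHS of that row: 13.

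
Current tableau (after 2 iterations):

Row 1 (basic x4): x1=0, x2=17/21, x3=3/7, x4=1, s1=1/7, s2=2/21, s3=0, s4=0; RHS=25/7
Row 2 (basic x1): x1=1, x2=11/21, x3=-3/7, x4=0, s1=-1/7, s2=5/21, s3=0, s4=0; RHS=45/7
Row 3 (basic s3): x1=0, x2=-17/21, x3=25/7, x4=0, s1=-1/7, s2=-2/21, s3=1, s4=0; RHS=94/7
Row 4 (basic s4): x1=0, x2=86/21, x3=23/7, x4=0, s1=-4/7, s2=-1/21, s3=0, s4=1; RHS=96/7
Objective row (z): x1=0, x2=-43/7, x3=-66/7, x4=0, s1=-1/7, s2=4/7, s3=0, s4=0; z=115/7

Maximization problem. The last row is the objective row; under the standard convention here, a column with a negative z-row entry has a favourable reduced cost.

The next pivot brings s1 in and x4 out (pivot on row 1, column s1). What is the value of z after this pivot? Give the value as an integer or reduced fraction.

Minimum ratio for s1: (25/7)/(1/7) = 25.
z changes by −(z-row coeff of s1)·ratio = −(-1/7)·25 = 25/7.
New z = 115/7 + (25/7) = 20.

20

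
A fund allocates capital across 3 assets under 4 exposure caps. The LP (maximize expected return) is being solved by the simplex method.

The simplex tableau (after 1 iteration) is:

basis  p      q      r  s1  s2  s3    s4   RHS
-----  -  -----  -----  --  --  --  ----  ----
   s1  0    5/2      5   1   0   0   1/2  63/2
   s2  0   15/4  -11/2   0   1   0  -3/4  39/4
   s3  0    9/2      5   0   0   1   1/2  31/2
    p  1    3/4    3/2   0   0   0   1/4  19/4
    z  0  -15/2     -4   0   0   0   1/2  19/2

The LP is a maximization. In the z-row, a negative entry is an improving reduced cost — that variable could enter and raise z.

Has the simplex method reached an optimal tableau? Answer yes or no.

Column q has objective-row coefficient -15/2, which is negative; an improving pivot exists, so not yet optimal.

no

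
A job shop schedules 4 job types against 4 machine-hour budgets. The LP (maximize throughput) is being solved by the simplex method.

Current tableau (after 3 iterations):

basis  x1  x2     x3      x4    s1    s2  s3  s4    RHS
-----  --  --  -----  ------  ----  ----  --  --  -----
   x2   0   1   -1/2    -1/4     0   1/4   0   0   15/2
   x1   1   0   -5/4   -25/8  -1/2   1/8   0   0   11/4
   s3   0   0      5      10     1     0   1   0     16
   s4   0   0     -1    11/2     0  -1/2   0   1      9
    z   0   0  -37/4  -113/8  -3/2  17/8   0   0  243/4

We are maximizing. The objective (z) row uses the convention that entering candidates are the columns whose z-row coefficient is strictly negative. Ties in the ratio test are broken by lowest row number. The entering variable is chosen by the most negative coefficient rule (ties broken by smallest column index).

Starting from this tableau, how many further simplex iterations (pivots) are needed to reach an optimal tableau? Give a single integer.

2

pivot: x4 in, s3 out → z = 1667/20
pivot: x3 in, x4 out → z = 1807/20
No improving column remains; optimal.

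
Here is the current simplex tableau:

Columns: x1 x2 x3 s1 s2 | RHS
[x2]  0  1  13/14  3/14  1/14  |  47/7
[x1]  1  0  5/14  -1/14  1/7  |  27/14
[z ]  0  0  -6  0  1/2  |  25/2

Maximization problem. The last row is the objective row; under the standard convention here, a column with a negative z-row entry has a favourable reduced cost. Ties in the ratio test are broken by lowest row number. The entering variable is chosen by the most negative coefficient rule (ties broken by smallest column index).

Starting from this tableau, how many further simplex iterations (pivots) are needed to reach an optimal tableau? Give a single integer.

2

pivot: x3 in, x1 out → z = 449/10
pivot: s1 in, x2 out → z = 50
No improving column remains; optimal.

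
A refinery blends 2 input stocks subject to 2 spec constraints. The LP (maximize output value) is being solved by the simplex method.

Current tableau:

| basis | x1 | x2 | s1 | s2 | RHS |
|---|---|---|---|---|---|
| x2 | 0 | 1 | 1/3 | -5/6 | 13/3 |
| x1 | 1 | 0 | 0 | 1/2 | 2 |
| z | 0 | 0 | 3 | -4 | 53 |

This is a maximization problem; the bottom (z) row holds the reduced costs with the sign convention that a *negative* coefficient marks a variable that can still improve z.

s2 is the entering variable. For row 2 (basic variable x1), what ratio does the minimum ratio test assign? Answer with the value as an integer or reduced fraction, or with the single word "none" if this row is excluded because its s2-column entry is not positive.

Ratio = RHS / (s2 entry) = 2 / (1/2) = 4.

4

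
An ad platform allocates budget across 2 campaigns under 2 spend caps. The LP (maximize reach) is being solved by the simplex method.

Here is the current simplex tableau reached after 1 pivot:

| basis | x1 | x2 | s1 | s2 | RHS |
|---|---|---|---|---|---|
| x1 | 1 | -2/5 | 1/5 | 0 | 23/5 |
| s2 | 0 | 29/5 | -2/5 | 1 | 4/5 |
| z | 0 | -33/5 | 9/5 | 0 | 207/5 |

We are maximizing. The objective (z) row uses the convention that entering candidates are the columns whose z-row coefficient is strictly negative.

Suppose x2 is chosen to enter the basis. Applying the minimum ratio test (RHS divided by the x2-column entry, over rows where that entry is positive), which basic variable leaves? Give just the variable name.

s2

Ratios: row 1 (x1): entry -2/5 ≤ 0, skip; row 2 (s2): (4/5)/(29/5) = 4/29.
Minimum ratio 4/29 is in the s2 row, so s2 leaves.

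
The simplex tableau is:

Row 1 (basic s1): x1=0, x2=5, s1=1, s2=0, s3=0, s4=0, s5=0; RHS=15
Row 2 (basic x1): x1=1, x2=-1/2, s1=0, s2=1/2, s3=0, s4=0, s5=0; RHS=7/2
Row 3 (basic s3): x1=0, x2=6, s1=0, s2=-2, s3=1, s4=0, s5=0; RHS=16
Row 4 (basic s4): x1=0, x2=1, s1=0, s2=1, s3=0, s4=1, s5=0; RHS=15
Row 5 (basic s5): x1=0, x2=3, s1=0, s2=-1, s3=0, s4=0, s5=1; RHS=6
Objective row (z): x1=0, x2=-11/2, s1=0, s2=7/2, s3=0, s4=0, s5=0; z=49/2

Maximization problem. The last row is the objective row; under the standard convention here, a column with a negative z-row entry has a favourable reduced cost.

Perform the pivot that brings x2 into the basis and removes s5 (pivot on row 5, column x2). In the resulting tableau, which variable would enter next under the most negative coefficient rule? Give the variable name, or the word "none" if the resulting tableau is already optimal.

Pivot element 3. New z-row = old z-row − (-11/2)·(row 5/3).
Updated z-row coefficients: x1: 0, x2: 0, s1: 0, s2: 5/3, s3: 0, s4: 0, s5: 11/6.
No coefficient is strictly negative; the tableau after this pivot is optimal.

none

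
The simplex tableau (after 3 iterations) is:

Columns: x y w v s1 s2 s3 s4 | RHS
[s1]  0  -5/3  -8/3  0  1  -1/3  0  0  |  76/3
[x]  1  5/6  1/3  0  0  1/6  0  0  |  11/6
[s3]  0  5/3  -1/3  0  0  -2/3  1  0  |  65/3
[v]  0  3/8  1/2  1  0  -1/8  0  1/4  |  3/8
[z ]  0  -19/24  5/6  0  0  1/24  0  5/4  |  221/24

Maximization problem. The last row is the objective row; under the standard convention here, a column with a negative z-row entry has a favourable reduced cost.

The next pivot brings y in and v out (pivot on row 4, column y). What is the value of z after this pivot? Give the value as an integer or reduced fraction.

Minimum ratio for y: (3/8)/(3/8) = 1.
z changes by −(z-row coeff of y)·ratio = −(-19/24)·1 = 19/24.
New z = 221/24 + (19/24) = 10.

10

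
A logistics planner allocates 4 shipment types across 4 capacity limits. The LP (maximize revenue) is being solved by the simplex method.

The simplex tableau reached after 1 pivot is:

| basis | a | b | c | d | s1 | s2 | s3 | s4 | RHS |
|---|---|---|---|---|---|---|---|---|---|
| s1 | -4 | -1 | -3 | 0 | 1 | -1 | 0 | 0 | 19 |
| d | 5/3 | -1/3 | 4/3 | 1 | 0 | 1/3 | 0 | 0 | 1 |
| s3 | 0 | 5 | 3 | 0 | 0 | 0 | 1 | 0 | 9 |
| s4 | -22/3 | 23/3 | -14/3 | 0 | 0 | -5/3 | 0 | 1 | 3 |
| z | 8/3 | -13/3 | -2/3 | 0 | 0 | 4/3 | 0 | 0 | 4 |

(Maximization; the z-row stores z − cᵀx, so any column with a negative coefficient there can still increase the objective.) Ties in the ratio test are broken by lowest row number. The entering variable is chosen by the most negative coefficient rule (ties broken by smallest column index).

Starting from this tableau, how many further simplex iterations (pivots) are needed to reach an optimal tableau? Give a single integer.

2

pivot: b in, s4 out → z = 131/23
pivot: c in, d out → z = 9
No improving column remains; optimal.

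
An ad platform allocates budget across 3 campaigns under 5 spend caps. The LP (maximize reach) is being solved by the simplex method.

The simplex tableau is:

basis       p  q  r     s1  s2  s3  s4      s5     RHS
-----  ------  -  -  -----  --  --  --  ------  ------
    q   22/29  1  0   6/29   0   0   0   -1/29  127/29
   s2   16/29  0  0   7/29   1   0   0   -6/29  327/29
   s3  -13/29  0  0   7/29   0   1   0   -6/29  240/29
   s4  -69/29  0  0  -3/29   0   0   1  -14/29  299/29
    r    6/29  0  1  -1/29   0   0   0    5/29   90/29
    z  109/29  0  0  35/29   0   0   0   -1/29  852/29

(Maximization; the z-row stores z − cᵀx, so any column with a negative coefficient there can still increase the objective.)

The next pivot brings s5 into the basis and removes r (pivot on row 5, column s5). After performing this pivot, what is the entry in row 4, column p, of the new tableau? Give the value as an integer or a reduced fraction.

Pivot element is row 5, column s5: 5/29.
Normalize row 5: new (row 5, p) = (6/29)/(5/29) = 6/5.
row 4 ← row 4 − (-14/29)·(new row 5): -69/29 − (-14/29)·(6/5) = -9/5.

-9/5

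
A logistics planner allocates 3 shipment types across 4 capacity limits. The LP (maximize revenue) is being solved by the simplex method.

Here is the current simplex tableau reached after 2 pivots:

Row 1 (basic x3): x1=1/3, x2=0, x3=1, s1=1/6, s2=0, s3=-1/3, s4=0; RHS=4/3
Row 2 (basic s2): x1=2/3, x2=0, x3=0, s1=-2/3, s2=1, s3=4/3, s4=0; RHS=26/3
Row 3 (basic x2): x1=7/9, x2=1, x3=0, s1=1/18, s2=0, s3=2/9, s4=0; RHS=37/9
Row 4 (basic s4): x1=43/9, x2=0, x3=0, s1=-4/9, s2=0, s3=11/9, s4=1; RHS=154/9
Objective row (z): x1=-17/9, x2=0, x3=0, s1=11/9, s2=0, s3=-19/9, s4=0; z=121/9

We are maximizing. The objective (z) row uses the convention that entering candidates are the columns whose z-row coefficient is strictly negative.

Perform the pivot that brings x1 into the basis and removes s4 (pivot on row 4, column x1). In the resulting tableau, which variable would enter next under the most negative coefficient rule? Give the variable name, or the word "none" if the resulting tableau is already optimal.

Pivot element 43/9. New z-row = old z-row − (-17/9)·(row 4/(43/9)).
Updated z-row coefficients: x1: 0, x2: 0, x3: 0, s1: 45/43, s2: 0, s3: -70/43, s4: 17/43.
The most negative is -70/43 in column s3, so s3 would enter next.

s3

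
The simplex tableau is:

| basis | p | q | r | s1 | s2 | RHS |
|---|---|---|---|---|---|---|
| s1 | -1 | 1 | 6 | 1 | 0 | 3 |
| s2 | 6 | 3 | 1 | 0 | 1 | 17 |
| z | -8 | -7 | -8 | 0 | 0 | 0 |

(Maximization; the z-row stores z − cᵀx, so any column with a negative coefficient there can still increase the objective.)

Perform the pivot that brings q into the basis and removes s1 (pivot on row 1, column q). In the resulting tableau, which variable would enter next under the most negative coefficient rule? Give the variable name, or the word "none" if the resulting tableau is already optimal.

Pivot element 1. New z-row = old z-row − (-7)·(row 1/1).
Updated z-row coefficients: p: -15, q: 0, r: 34, s1: 7, s2: 0.
The most negative is -15 in column p, so p would enter next.

p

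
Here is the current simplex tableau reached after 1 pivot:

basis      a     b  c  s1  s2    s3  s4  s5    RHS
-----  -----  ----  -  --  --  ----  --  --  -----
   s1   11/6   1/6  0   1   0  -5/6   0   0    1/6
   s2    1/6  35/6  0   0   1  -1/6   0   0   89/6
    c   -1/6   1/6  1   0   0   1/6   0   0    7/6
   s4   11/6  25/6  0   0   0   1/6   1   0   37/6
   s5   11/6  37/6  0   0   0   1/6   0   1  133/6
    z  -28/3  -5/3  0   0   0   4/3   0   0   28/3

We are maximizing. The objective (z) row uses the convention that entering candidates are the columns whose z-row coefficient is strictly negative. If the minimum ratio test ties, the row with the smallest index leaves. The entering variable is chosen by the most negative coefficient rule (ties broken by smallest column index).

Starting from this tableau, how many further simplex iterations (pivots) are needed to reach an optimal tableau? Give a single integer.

pivot: a in, s1 out → z = 112/11
pivot: s3 in, s4 out → z = 304/11
No improving column remains; optimal.

2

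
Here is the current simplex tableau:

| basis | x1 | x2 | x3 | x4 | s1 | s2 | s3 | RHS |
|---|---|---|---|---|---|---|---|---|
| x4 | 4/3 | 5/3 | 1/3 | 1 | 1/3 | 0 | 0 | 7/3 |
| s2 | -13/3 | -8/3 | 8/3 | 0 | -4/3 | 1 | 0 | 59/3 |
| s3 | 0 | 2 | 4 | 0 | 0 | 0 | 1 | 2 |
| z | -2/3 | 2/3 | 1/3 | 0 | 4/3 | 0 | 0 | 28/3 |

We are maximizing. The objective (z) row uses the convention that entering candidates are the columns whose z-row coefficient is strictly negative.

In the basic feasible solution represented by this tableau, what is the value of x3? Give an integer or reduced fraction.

0

x3 is nonbasic (not in the basis column), so its value in the current BFS is 0.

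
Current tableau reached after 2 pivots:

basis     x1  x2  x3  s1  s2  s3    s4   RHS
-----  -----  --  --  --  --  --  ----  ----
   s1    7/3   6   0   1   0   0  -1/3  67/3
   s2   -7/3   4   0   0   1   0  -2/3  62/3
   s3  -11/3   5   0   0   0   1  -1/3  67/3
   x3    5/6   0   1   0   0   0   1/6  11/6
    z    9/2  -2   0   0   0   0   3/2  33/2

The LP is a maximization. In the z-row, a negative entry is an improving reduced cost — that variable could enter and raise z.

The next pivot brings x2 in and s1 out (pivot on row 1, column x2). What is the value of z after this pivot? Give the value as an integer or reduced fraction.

431/18

Minimum ratio for x2: (67/3)/6 = 67/18.
z changes by −(z-row coeff of x2)·ratio = −(-2)·(67/18) = 67/9.
New z = 33/2 + (67/9) = 431/18.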